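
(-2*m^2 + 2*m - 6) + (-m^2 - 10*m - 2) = -3*m^2 - 8*m - 8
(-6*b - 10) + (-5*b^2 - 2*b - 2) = -5*b^2 - 8*b - 12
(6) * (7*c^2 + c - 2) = 42*c^2 + 6*c - 12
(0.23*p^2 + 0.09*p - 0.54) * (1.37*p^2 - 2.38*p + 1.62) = 0.3151*p^4 - 0.4241*p^3 - 0.5814*p^2 + 1.431*p - 0.8748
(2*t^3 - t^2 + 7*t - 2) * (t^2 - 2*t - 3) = 2*t^5 - 5*t^4 + 3*t^3 - 13*t^2 - 17*t + 6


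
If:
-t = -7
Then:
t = 7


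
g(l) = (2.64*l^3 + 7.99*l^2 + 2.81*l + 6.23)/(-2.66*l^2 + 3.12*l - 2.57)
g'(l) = (5.32*l - 3.12)*(2.64*l^3 + 7.99*l^2 + 2.81*l + 6.23)/(-2.66*l^2 + 3.12*l - 2.57)^2 + (7.92*l^2 + 15.98*l + 2.81)/(-2.66*l^2 + 3.12*l - 2.57) = (-7.0224*l^4 + 16.4736*l^3 + 12.049*l^2 - 7.92499999999999*l - 26.6593)/(7.0756*l^4 - 16.5984*l^3 + 23.4068*l^2 - 16.0368*l + 6.6049)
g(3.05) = -9.22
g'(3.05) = -0.25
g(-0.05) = -2.24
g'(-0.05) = -3.51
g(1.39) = -9.68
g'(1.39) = 0.32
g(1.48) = -9.65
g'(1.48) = 0.54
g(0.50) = -5.95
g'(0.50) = -9.26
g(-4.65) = 1.33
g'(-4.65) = -0.84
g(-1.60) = -0.79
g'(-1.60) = -0.47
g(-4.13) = 0.91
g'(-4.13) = -0.81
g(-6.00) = 2.51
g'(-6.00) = -0.89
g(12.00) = -16.52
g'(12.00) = -0.95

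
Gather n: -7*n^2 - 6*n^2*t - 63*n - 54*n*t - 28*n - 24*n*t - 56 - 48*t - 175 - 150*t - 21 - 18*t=n^2*(-6*t - 7) + n*(-78*t - 91) - 216*t - 252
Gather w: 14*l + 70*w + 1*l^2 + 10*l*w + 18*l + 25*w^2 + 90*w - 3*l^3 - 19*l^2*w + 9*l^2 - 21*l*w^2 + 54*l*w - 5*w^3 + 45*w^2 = -3*l^3 + 10*l^2 + 32*l - 5*w^3 + w^2*(70 - 21*l) + w*(-19*l^2 + 64*l + 160)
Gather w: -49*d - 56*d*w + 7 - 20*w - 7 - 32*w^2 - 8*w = -49*d - 32*w^2 + w*(-56*d - 28)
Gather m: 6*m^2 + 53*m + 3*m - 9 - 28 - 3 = 6*m^2 + 56*m - 40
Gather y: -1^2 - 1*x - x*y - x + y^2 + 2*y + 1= -2*x + y^2 + y*(2 - x)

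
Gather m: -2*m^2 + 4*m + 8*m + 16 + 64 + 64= -2*m^2 + 12*m + 144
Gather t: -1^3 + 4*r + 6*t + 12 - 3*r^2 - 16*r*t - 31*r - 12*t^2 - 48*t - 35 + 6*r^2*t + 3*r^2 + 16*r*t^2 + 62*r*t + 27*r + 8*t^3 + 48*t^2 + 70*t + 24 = 8*t^3 + t^2*(16*r + 36) + t*(6*r^2 + 46*r + 28)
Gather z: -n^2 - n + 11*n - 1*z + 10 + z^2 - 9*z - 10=-n^2 + 10*n + z^2 - 10*z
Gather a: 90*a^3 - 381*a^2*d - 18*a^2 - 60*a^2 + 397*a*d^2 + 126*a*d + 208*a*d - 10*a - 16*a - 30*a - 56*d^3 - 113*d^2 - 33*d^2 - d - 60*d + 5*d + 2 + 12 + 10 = 90*a^3 + a^2*(-381*d - 78) + a*(397*d^2 + 334*d - 56) - 56*d^3 - 146*d^2 - 56*d + 24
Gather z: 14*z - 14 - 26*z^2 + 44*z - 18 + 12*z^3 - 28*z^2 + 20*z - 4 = 12*z^3 - 54*z^2 + 78*z - 36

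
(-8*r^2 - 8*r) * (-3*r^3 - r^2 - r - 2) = 24*r^5 + 32*r^4 + 16*r^3 + 24*r^2 + 16*r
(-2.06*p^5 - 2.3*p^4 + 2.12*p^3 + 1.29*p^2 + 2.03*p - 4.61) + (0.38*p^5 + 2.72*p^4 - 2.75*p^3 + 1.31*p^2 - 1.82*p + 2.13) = -1.68*p^5 + 0.42*p^4 - 0.63*p^3 + 2.6*p^2 + 0.21*p - 2.48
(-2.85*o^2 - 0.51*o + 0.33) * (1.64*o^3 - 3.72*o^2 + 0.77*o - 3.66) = -4.674*o^5 + 9.7656*o^4 + 0.2439*o^3 + 8.8107*o^2 + 2.1207*o - 1.2078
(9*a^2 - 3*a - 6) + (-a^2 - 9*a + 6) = 8*a^2 - 12*a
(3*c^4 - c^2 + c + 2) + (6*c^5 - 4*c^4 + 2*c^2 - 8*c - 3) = 6*c^5 - c^4 + c^2 - 7*c - 1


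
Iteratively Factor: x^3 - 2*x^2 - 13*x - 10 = (x + 1)*(x^2 - 3*x - 10) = (x + 1)*(x + 2)*(x - 5)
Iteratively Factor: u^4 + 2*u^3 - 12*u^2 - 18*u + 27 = (u - 1)*(u^3 + 3*u^2 - 9*u - 27) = (u - 1)*(u + 3)*(u^2 - 9) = (u - 1)*(u + 3)^2*(u - 3)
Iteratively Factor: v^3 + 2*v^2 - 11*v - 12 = (v - 3)*(v^2 + 5*v + 4) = (v - 3)*(v + 4)*(v + 1)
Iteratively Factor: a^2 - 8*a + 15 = (a - 5)*(a - 3)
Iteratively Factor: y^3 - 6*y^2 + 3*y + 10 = (y - 2)*(y^2 - 4*y - 5) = (y - 2)*(y + 1)*(y - 5)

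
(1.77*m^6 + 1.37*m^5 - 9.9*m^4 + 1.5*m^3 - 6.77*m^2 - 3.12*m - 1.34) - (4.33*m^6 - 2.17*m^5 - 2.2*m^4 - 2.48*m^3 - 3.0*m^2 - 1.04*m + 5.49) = -2.56*m^6 + 3.54*m^5 - 7.7*m^4 + 3.98*m^3 - 3.77*m^2 - 2.08*m - 6.83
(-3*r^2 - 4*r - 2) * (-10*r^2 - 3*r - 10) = 30*r^4 + 49*r^3 + 62*r^2 + 46*r + 20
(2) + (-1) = 1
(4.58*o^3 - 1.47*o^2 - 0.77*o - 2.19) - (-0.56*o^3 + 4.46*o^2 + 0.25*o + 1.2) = 5.14*o^3 - 5.93*o^2 - 1.02*o - 3.39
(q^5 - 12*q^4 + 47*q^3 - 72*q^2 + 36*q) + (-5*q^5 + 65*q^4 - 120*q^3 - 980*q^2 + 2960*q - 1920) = -4*q^5 + 53*q^4 - 73*q^3 - 1052*q^2 + 2996*q - 1920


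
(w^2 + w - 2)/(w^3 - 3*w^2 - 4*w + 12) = (w - 1)/(w^2 - 5*w + 6)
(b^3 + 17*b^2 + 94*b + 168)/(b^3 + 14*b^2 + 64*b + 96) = (b + 7)/(b + 4)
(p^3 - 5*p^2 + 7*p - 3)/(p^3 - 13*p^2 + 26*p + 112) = (p^3 - 5*p^2 + 7*p - 3)/(p^3 - 13*p^2 + 26*p + 112)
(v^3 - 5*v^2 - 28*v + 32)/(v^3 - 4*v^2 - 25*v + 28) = (v - 8)/(v - 7)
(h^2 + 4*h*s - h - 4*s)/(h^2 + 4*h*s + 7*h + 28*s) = (h - 1)/(h + 7)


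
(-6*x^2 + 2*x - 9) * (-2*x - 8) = 12*x^3 + 44*x^2 + 2*x + 72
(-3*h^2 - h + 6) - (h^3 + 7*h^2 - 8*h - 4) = -h^3 - 10*h^2 + 7*h + 10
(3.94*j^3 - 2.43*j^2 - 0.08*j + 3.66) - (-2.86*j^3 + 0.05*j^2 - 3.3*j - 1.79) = 6.8*j^3 - 2.48*j^2 + 3.22*j + 5.45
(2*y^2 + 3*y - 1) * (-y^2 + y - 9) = -2*y^4 - y^3 - 14*y^2 - 28*y + 9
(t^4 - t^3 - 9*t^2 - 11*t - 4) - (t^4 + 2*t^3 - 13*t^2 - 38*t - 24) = -3*t^3 + 4*t^2 + 27*t + 20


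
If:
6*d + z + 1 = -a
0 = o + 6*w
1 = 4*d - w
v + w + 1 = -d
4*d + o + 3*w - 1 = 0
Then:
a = -z - 5/2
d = 1/4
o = 0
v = -5/4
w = 0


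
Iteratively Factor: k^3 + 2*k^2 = (k)*(k^2 + 2*k) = k*(k + 2)*(k)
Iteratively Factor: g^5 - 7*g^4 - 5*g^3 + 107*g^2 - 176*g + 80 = (g - 4)*(g^4 - 3*g^3 - 17*g^2 + 39*g - 20) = (g - 4)*(g - 1)*(g^3 - 2*g^2 - 19*g + 20) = (g - 5)*(g - 4)*(g - 1)*(g^2 + 3*g - 4) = (g - 5)*(g - 4)*(g - 1)^2*(g + 4)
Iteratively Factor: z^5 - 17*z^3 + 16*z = (z + 4)*(z^4 - 4*z^3 - z^2 + 4*z) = (z - 4)*(z + 4)*(z^3 - z) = z*(z - 4)*(z + 4)*(z^2 - 1) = z*(z - 4)*(z + 1)*(z + 4)*(z - 1)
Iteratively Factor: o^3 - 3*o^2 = (o)*(o^2 - 3*o) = o^2*(o - 3)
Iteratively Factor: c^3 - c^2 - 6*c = (c - 3)*(c^2 + 2*c) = c*(c - 3)*(c + 2)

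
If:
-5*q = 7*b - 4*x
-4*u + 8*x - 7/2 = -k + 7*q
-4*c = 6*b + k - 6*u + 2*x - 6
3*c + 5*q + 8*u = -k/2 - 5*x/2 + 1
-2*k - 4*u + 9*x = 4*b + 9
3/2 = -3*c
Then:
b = -2753/4182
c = -1/2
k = 6553/2091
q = 6803/4182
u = -2458/2091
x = 1843/2091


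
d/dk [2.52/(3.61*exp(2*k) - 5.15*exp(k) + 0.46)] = (12.978 - 18.1944*exp(k))*exp(k)/(3.61*exp(2*k) - 5.15*exp(k) + 0.46)^2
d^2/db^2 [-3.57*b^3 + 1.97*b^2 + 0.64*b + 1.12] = 3.94 - 21.42*b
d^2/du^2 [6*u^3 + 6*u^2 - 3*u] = 36*u + 12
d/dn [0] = 0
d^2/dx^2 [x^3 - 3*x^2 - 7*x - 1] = 6*x - 6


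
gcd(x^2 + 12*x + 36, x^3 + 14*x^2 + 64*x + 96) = x + 6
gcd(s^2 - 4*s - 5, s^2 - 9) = 1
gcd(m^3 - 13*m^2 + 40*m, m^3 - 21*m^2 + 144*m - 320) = m^2 - 13*m + 40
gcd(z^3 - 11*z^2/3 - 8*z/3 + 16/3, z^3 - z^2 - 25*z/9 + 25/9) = z - 1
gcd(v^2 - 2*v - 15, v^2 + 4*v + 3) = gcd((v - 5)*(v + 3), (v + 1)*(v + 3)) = v + 3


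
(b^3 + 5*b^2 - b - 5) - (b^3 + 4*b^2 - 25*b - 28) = b^2 + 24*b + 23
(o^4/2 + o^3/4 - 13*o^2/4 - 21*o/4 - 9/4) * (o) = o^5/2 + o^4/4 - 13*o^3/4 - 21*o^2/4 - 9*o/4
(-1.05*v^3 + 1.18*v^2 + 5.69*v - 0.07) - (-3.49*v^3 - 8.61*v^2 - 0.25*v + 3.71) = 2.44*v^3 + 9.79*v^2 + 5.94*v - 3.78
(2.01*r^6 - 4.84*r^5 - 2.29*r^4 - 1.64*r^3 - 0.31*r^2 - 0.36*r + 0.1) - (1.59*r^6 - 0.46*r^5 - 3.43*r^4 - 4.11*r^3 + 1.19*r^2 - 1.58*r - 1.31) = 0.42*r^6 - 4.38*r^5 + 1.14*r^4 + 2.47*r^3 - 1.5*r^2 + 1.22*r + 1.41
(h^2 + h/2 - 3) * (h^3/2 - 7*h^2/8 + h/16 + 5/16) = h^5/2 - 5*h^4/8 - 15*h^3/8 + 95*h^2/32 - h/32 - 15/16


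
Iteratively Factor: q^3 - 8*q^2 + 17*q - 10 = (q - 1)*(q^2 - 7*q + 10) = (q - 5)*(q - 1)*(q - 2)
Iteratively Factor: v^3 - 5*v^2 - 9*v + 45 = (v - 3)*(v^2 - 2*v - 15) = (v - 5)*(v - 3)*(v + 3)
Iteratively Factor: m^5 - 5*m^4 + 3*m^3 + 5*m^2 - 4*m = (m - 1)*(m^4 - 4*m^3 - m^2 + 4*m) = (m - 1)^2*(m^3 - 3*m^2 - 4*m) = (m - 4)*(m - 1)^2*(m^2 + m) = m*(m - 4)*(m - 1)^2*(m + 1)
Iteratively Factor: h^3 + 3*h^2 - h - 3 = (h + 1)*(h^2 + 2*h - 3) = (h + 1)*(h + 3)*(h - 1)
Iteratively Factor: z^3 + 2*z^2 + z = (z)*(z^2 + 2*z + 1) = z*(z + 1)*(z + 1)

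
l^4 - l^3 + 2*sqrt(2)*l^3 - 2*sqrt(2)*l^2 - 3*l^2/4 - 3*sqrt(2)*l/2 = l*(l - 3/2)*(l + 1/2)*(l + 2*sqrt(2))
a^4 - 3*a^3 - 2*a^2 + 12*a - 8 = (a - 2)^2*(a - 1)*(a + 2)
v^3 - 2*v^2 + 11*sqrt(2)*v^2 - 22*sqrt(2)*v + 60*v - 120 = (v - 2)*(v + 5*sqrt(2))*(v + 6*sqrt(2))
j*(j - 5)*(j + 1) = j^3 - 4*j^2 - 5*j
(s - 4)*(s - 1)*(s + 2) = s^3 - 3*s^2 - 6*s + 8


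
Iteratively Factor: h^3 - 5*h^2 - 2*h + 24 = (h + 2)*(h^2 - 7*h + 12) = (h - 3)*(h + 2)*(h - 4)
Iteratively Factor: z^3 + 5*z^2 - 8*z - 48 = (z - 3)*(z^2 + 8*z + 16) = (z - 3)*(z + 4)*(z + 4)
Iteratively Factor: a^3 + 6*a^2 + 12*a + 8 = (a + 2)*(a^2 + 4*a + 4) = (a + 2)^2*(a + 2)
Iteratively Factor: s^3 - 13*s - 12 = (s - 4)*(s^2 + 4*s + 3) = (s - 4)*(s + 1)*(s + 3)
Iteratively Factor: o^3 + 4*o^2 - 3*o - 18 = (o + 3)*(o^2 + o - 6) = (o - 2)*(o + 3)*(o + 3)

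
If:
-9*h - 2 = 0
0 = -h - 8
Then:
No Solution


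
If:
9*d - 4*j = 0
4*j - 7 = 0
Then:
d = 7/9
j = 7/4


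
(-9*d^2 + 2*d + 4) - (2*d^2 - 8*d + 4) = -11*d^2 + 10*d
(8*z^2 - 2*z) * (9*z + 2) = 72*z^3 - 2*z^2 - 4*z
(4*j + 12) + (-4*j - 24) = -12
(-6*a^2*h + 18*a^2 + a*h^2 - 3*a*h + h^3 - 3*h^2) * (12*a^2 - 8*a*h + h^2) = -72*a^4*h + 216*a^4 + 60*a^3*h^2 - 180*a^3*h - 2*a^2*h^3 + 6*a^2*h^2 - 7*a*h^4 + 21*a*h^3 + h^5 - 3*h^4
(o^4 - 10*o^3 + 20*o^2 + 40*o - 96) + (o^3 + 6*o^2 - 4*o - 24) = o^4 - 9*o^3 + 26*o^2 + 36*o - 120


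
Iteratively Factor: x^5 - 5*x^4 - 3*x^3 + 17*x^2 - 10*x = (x + 2)*(x^4 - 7*x^3 + 11*x^2 - 5*x) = (x - 5)*(x + 2)*(x^3 - 2*x^2 + x) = (x - 5)*(x - 1)*(x + 2)*(x^2 - x) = (x - 5)*(x - 1)^2*(x + 2)*(x)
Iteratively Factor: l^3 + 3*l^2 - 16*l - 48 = (l + 4)*(l^2 - l - 12) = (l - 4)*(l + 4)*(l + 3)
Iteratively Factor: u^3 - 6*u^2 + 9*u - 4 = (u - 1)*(u^2 - 5*u + 4) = (u - 1)^2*(u - 4)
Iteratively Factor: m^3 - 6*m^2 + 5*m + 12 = (m + 1)*(m^2 - 7*m + 12) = (m - 4)*(m + 1)*(m - 3)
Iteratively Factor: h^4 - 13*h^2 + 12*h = (h - 1)*(h^3 + h^2 - 12*h) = (h - 1)*(h + 4)*(h^2 - 3*h) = (h - 3)*(h - 1)*(h + 4)*(h)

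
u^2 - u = u*(u - 1)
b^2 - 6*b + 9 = (b - 3)^2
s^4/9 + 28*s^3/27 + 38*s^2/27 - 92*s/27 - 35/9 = (s/3 + 1/3)*(s/3 + 1)*(s - 5/3)*(s + 7)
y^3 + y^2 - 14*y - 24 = (y - 4)*(y + 2)*(y + 3)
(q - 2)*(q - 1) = q^2 - 3*q + 2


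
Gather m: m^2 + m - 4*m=m^2 - 3*m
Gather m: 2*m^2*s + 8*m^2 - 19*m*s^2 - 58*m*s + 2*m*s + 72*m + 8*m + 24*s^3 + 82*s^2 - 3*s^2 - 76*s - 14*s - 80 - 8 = m^2*(2*s + 8) + m*(-19*s^2 - 56*s + 80) + 24*s^3 + 79*s^2 - 90*s - 88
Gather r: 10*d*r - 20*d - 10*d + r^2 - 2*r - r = -30*d + r^2 + r*(10*d - 3)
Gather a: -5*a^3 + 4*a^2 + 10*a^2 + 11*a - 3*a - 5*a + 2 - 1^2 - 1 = -5*a^3 + 14*a^2 + 3*a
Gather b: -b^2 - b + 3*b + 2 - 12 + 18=-b^2 + 2*b + 8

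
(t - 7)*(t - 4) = t^2 - 11*t + 28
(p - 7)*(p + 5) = p^2 - 2*p - 35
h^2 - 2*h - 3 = (h - 3)*(h + 1)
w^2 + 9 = (w - 3*I)*(w + 3*I)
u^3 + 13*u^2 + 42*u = u*(u + 6)*(u + 7)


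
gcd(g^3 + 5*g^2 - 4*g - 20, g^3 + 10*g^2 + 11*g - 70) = g^2 + 3*g - 10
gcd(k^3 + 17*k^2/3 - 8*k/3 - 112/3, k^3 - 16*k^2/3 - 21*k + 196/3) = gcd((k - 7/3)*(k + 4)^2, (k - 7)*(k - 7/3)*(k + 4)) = k^2 + 5*k/3 - 28/3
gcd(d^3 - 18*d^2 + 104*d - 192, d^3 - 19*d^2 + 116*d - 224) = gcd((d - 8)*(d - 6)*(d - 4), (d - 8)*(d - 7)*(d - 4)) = d^2 - 12*d + 32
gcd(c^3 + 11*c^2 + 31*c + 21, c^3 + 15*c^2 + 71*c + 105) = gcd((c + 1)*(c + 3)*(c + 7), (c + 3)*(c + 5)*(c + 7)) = c^2 + 10*c + 21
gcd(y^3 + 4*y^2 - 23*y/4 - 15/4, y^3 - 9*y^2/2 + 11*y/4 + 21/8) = y^2 - y - 3/4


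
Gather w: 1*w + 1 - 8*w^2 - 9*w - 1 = -8*w^2 - 8*w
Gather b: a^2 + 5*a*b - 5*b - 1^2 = a^2 + b*(5*a - 5) - 1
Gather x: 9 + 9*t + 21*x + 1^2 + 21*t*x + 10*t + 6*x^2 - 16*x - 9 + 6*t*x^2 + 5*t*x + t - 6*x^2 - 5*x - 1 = 6*t*x^2 + 26*t*x + 20*t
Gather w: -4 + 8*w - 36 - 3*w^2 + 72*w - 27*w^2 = -30*w^2 + 80*w - 40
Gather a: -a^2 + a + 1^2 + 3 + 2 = -a^2 + a + 6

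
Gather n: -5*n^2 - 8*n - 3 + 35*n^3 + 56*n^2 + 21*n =35*n^3 + 51*n^2 + 13*n - 3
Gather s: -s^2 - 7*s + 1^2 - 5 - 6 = -s^2 - 7*s - 10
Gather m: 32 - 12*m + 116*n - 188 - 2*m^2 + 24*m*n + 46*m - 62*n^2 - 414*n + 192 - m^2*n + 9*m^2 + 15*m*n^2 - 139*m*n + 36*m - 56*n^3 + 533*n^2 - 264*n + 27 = m^2*(7 - n) + m*(15*n^2 - 115*n + 70) - 56*n^3 + 471*n^2 - 562*n + 63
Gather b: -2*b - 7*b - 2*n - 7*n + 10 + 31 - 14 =-9*b - 9*n + 27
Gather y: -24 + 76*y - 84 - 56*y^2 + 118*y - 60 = -56*y^2 + 194*y - 168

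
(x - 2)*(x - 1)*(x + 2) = x^3 - x^2 - 4*x + 4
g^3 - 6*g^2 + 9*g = g*(g - 3)^2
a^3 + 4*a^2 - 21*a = a*(a - 3)*(a + 7)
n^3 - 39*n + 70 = (n - 5)*(n - 2)*(n + 7)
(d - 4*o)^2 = d^2 - 8*d*o + 16*o^2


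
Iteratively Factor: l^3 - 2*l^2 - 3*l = (l)*(l^2 - 2*l - 3) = l*(l + 1)*(l - 3)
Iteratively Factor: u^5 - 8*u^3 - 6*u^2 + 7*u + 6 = (u + 1)*(u^4 - u^3 - 7*u^2 + u + 6) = (u - 3)*(u + 1)*(u^3 + 2*u^2 - u - 2) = (u - 3)*(u + 1)^2*(u^2 + u - 2) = (u - 3)*(u - 1)*(u + 1)^2*(u + 2)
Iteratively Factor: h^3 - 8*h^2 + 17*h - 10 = (h - 2)*(h^2 - 6*h + 5) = (h - 5)*(h - 2)*(h - 1)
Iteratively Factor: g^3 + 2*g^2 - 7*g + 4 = (g + 4)*(g^2 - 2*g + 1) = (g - 1)*(g + 4)*(g - 1)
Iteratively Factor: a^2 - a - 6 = (a + 2)*(a - 3)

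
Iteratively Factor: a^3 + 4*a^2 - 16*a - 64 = (a + 4)*(a^2 - 16) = (a - 4)*(a + 4)*(a + 4)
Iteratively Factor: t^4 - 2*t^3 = (t - 2)*(t^3) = t*(t - 2)*(t^2) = t^2*(t - 2)*(t)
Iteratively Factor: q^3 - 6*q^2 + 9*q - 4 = (q - 1)*(q^2 - 5*q + 4) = (q - 4)*(q - 1)*(q - 1)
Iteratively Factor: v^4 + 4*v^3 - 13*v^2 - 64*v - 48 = (v + 3)*(v^3 + v^2 - 16*v - 16) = (v + 1)*(v + 3)*(v^2 - 16) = (v + 1)*(v + 3)*(v + 4)*(v - 4)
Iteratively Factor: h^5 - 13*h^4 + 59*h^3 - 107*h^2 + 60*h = (h - 3)*(h^4 - 10*h^3 + 29*h^2 - 20*h) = (h - 5)*(h - 3)*(h^3 - 5*h^2 + 4*h) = (h - 5)*(h - 3)*(h - 1)*(h^2 - 4*h) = (h - 5)*(h - 4)*(h - 3)*(h - 1)*(h)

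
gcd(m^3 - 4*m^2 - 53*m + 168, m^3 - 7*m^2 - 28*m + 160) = m - 8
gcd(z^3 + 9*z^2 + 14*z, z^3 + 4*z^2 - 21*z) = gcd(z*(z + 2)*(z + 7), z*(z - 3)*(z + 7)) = z^2 + 7*z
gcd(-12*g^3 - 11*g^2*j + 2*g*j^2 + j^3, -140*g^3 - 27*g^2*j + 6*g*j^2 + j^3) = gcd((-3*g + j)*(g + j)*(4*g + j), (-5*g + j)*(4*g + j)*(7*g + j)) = 4*g + j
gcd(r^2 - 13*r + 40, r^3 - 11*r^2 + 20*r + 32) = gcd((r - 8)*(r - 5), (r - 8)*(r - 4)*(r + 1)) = r - 8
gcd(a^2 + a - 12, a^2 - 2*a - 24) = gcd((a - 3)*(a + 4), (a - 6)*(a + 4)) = a + 4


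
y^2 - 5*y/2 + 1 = (y - 2)*(y - 1/2)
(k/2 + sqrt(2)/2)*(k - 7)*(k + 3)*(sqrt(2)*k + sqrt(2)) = sqrt(2)*k^4/2 - 3*sqrt(2)*k^3/2 + k^3 - 25*sqrt(2)*k^2/2 - 3*k^2 - 25*k - 21*sqrt(2)*k/2 - 21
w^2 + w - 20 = (w - 4)*(w + 5)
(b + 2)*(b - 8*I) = b^2 + 2*b - 8*I*b - 16*I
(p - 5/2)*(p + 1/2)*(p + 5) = p^3 + 3*p^2 - 45*p/4 - 25/4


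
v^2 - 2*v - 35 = (v - 7)*(v + 5)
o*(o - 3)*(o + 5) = o^3 + 2*o^2 - 15*o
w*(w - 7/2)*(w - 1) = w^3 - 9*w^2/2 + 7*w/2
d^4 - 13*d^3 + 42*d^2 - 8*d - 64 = (d - 8)*(d - 4)*(d - 2)*(d + 1)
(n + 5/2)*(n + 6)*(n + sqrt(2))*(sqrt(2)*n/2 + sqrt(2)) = sqrt(2)*n^4/2 + n^3 + 21*sqrt(2)*n^3/4 + 21*n^2/2 + 16*sqrt(2)*n^2 + 15*sqrt(2)*n + 32*n + 30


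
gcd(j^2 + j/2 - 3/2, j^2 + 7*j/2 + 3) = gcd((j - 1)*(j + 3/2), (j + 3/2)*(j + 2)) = j + 3/2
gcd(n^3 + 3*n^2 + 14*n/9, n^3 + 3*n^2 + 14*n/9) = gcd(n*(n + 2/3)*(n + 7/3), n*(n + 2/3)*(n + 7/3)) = n^3 + 3*n^2 + 14*n/9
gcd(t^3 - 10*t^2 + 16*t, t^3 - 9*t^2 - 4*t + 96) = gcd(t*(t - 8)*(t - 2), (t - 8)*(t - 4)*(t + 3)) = t - 8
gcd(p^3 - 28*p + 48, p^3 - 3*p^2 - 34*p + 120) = p^2 + 2*p - 24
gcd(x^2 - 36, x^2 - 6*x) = x - 6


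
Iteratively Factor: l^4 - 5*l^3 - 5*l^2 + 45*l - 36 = (l - 4)*(l^3 - l^2 - 9*l + 9) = (l - 4)*(l + 3)*(l^2 - 4*l + 3) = (l - 4)*(l - 1)*(l + 3)*(l - 3)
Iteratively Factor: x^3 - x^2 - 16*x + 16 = (x - 4)*(x^2 + 3*x - 4) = (x - 4)*(x - 1)*(x + 4)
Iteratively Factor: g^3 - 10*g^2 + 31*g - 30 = (g - 5)*(g^2 - 5*g + 6) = (g - 5)*(g - 2)*(g - 3)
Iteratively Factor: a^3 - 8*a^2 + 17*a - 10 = (a - 5)*(a^2 - 3*a + 2) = (a - 5)*(a - 2)*(a - 1)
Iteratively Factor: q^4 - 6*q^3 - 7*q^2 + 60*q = (q + 3)*(q^3 - 9*q^2 + 20*q) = (q - 4)*(q + 3)*(q^2 - 5*q) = q*(q - 4)*(q + 3)*(q - 5)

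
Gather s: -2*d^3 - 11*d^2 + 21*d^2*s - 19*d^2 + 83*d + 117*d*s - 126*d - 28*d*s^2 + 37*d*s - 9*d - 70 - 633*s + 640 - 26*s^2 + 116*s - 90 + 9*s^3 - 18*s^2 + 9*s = -2*d^3 - 30*d^2 - 52*d + 9*s^3 + s^2*(-28*d - 44) + s*(21*d^2 + 154*d - 508) + 480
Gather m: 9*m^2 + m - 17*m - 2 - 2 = 9*m^2 - 16*m - 4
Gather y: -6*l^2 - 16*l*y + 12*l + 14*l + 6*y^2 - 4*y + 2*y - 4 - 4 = -6*l^2 + 26*l + 6*y^2 + y*(-16*l - 2) - 8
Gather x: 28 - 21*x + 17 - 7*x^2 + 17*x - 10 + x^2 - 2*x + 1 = -6*x^2 - 6*x + 36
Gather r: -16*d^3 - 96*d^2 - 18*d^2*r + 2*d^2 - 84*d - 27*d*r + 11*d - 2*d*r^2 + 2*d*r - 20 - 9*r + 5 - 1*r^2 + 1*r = -16*d^3 - 94*d^2 - 73*d + r^2*(-2*d - 1) + r*(-18*d^2 - 25*d - 8) - 15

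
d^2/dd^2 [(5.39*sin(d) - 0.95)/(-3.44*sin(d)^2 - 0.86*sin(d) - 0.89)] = (63.7831039999999*sin(d)^5 - 60.913456*sin(d)^4 - 235.009792*sin(d)^3 + 74.257474*sin(d)^2 + 120.871573*sin(d) + 3.839212)/(3.44*sin(d)^2 + 0.86*sin(d) + 0.89)^3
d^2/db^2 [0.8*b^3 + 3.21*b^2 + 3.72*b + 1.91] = 4.8*b + 6.42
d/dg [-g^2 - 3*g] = -2*g - 3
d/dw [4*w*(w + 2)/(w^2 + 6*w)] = 16/(w^2 + 12*w + 36)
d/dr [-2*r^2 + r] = 1 - 4*r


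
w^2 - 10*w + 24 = (w - 6)*(w - 4)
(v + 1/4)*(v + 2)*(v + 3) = v^3 + 21*v^2/4 + 29*v/4 + 3/2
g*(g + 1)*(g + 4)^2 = g^4 + 9*g^3 + 24*g^2 + 16*g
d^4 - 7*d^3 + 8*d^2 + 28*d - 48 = (d - 4)*(d - 3)*(d - 2)*(d + 2)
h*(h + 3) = h^2 + 3*h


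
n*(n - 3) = n^2 - 3*n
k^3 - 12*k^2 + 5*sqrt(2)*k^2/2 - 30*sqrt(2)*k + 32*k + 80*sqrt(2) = (k - 8)*(k - 4)*(k + 5*sqrt(2)/2)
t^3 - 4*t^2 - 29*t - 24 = (t - 8)*(t + 1)*(t + 3)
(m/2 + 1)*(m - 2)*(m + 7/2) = m^3/2 + 7*m^2/4 - 2*m - 7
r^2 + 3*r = r*(r + 3)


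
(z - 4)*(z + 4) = z^2 - 16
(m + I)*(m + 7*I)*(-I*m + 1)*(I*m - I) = m^4 - m^3 + 9*I*m^3 - 15*m^2 - 9*I*m^2 + 15*m - 7*I*m + 7*I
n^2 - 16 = (n - 4)*(n + 4)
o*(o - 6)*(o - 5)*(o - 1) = o^4 - 12*o^3 + 41*o^2 - 30*o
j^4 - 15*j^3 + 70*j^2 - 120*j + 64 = (j - 8)*(j - 4)*(j - 2)*(j - 1)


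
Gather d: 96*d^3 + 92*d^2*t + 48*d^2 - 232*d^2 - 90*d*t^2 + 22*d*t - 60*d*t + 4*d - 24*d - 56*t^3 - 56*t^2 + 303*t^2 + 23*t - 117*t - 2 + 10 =96*d^3 + d^2*(92*t - 184) + d*(-90*t^2 - 38*t - 20) - 56*t^3 + 247*t^2 - 94*t + 8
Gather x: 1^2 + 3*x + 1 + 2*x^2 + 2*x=2*x^2 + 5*x + 2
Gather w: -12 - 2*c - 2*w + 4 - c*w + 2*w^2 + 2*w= -c*w - 2*c + 2*w^2 - 8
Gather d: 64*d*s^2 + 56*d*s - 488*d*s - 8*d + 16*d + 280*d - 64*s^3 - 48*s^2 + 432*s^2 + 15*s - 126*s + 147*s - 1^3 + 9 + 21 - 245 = d*(64*s^2 - 432*s + 288) - 64*s^3 + 384*s^2 + 36*s - 216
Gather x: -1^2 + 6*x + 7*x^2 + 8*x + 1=7*x^2 + 14*x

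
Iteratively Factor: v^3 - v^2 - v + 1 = (v + 1)*(v^2 - 2*v + 1) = (v - 1)*(v + 1)*(v - 1)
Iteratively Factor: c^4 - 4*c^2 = (c + 2)*(c^3 - 2*c^2) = (c - 2)*(c + 2)*(c^2) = c*(c - 2)*(c + 2)*(c)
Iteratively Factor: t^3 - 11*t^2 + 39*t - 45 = (t - 5)*(t^2 - 6*t + 9) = (t - 5)*(t - 3)*(t - 3)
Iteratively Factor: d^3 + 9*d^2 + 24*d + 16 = (d + 4)*(d^2 + 5*d + 4) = (d + 1)*(d + 4)*(d + 4)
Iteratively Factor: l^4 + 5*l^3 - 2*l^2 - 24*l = (l)*(l^3 + 5*l^2 - 2*l - 24) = l*(l + 3)*(l^2 + 2*l - 8) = l*(l + 3)*(l + 4)*(l - 2)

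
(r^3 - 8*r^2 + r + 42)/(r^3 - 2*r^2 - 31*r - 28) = (r^2 - r - 6)/(r^2 + 5*r + 4)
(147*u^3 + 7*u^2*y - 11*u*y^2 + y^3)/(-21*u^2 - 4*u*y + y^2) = -7*u + y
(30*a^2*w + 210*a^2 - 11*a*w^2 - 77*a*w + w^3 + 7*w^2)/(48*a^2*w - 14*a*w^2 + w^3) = (-5*a*w - 35*a + w^2 + 7*w)/(w*(-8*a + w))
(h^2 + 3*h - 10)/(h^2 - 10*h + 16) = (h + 5)/(h - 8)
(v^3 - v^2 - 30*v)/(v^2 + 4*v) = (v^2 - v - 30)/(v + 4)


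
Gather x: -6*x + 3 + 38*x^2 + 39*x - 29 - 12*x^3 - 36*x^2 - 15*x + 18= -12*x^3 + 2*x^2 + 18*x - 8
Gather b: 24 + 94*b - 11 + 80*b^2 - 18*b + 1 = 80*b^2 + 76*b + 14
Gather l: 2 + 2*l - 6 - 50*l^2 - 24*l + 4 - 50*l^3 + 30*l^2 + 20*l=-50*l^3 - 20*l^2 - 2*l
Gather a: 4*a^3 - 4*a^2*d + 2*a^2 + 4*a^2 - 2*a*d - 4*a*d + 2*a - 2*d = 4*a^3 + a^2*(6 - 4*d) + a*(2 - 6*d) - 2*d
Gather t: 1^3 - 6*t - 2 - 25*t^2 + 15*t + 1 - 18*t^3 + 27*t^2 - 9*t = -18*t^3 + 2*t^2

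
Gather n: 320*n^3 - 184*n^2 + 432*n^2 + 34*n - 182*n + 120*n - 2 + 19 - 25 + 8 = 320*n^3 + 248*n^2 - 28*n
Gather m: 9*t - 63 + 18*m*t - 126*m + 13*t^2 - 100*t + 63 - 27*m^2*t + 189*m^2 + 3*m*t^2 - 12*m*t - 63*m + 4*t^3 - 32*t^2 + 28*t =m^2*(189 - 27*t) + m*(3*t^2 + 6*t - 189) + 4*t^3 - 19*t^2 - 63*t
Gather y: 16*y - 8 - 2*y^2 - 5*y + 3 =-2*y^2 + 11*y - 5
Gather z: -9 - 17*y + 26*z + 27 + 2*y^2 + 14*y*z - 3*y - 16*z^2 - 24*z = 2*y^2 - 20*y - 16*z^2 + z*(14*y + 2) + 18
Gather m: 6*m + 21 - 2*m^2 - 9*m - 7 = -2*m^2 - 3*m + 14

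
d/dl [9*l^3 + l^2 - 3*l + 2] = 27*l^2 + 2*l - 3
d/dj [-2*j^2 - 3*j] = -4*j - 3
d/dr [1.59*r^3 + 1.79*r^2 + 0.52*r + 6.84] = 4.77*r^2 + 3.58*r + 0.52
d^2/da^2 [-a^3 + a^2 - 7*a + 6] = 2 - 6*a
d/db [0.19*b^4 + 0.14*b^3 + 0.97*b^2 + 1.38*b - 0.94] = 0.76*b^3 + 0.42*b^2 + 1.94*b + 1.38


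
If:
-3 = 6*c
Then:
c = -1/2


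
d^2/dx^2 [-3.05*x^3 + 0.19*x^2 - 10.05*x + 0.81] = 0.38 - 18.3*x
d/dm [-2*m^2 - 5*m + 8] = -4*m - 5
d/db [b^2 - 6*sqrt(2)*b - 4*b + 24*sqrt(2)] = 2*b - 6*sqrt(2) - 4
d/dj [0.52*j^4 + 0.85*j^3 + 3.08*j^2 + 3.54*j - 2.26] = 2.08*j^3 + 2.55*j^2 + 6.16*j + 3.54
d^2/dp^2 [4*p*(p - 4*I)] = 8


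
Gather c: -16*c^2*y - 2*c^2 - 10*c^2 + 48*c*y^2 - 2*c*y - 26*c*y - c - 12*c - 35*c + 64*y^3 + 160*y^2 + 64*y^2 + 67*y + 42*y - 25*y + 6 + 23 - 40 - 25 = c^2*(-16*y - 12) + c*(48*y^2 - 28*y - 48) + 64*y^3 + 224*y^2 + 84*y - 36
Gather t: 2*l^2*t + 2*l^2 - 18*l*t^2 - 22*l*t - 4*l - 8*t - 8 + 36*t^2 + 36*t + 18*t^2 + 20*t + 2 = 2*l^2 - 4*l + t^2*(54 - 18*l) + t*(2*l^2 - 22*l + 48) - 6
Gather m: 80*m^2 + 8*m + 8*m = 80*m^2 + 16*m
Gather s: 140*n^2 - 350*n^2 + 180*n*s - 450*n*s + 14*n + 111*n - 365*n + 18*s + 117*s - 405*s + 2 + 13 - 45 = -210*n^2 - 240*n + s*(-270*n - 270) - 30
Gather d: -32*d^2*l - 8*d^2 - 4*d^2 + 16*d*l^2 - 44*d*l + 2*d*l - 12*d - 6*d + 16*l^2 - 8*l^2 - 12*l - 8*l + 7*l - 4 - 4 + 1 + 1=d^2*(-32*l - 12) + d*(16*l^2 - 42*l - 18) + 8*l^2 - 13*l - 6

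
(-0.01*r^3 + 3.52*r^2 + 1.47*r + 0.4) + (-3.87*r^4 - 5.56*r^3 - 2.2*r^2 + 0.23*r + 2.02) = -3.87*r^4 - 5.57*r^3 + 1.32*r^2 + 1.7*r + 2.42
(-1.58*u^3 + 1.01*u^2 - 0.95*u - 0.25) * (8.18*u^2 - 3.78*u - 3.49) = -12.9244*u^5 + 14.2342*u^4 - 6.0746*u^3 - 1.9789*u^2 + 4.2605*u + 0.8725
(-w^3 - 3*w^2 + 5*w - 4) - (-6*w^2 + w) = -w^3 + 3*w^2 + 4*w - 4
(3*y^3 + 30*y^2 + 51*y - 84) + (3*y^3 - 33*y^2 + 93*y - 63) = 6*y^3 - 3*y^2 + 144*y - 147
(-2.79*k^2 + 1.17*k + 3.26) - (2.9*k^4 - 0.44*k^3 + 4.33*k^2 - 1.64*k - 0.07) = -2.9*k^4 + 0.44*k^3 - 7.12*k^2 + 2.81*k + 3.33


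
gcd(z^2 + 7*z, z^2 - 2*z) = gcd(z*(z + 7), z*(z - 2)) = z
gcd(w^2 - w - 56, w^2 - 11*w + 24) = w - 8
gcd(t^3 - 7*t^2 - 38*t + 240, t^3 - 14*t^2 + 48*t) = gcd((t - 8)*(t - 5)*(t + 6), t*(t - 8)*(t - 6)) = t - 8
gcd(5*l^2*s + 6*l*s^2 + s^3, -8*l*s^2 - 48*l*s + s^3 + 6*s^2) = s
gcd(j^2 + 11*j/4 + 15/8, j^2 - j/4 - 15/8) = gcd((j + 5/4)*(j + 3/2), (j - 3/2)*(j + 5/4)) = j + 5/4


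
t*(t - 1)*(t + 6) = t^3 + 5*t^2 - 6*t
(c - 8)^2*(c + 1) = c^3 - 15*c^2 + 48*c + 64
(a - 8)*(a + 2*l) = a^2 + 2*a*l - 8*a - 16*l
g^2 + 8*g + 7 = (g + 1)*(g + 7)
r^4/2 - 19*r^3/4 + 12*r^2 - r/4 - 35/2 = (r/2 + 1/2)*(r - 5)*(r - 7/2)*(r - 2)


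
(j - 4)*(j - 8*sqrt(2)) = j^2 - 8*sqrt(2)*j - 4*j + 32*sqrt(2)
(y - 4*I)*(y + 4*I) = y^2 + 16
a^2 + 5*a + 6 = (a + 2)*(a + 3)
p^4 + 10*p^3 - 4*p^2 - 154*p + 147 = (p - 3)*(p - 1)*(p + 7)^2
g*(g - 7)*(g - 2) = g^3 - 9*g^2 + 14*g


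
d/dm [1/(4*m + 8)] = -1/(4*(m + 2)^2)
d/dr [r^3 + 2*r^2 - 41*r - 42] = 3*r^2 + 4*r - 41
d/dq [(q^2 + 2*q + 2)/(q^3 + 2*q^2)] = (-q^3 - 4*q^2 - 10*q - 8)/(q^3*(q^2 + 4*q + 4))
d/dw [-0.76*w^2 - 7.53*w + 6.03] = -1.52*w - 7.53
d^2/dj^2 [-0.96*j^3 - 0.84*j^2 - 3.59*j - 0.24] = -5.76*j - 1.68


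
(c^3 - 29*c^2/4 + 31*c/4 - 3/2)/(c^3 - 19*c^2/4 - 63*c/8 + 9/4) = 2*(c - 1)/(2*c + 3)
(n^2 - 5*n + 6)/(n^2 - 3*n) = (n - 2)/n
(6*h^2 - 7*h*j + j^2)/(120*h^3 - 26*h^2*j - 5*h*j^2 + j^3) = (h - j)/(20*h^2 - h*j - j^2)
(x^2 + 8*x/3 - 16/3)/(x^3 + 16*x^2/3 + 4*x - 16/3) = (3*x - 4)/(3*x^2 + 4*x - 4)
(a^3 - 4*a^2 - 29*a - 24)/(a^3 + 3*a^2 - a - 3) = (a - 8)/(a - 1)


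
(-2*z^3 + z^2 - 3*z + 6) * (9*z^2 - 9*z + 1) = -18*z^5 + 27*z^4 - 38*z^3 + 82*z^2 - 57*z + 6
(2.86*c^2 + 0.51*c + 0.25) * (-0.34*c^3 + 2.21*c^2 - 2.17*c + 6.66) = -0.9724*c^5 + 6.1472*c^4 - 5.1641*c^3 + 18.4934*c^2 + 2.8541*c + 1.665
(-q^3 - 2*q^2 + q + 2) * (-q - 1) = q^4 + 3*q^3 + q^2 - 3*q - 2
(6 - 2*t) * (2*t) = -4*t^2 + 12*t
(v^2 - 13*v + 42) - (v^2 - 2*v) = 42 - 11*v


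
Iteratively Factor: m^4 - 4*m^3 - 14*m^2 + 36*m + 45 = (m + 3)*(m^3 - 7*m^2 + 7*m + 15) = (m - 5)*(m + 3)*(m^2 - 2*m - 3) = (m - 5)*(m - 3)*(m + 3)*(m + 1)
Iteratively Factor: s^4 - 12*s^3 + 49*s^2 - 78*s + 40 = (s - 4)*(s^3 - 8*s^2 + 17*s - 10) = (s - 4)*(s - 2)*(s^2 - 6*s + 5) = (s - 4)*(s - 2)*(s - 1)*(s - 5)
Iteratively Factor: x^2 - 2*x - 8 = (x - 4)*(x + 2)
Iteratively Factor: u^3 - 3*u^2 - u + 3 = (u + 1)*(u^2 - 4*u + 3) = (u - 1)*(u + 1)*(u - 3)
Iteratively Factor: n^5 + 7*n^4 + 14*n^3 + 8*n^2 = (n + 1)*(n^4 + 6*n^3 + 8*n^2) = (n + 1)*(n + 2)*(n^3 + 4*n^2) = (n + 1)*(n + 2)*(n + 4)*(n^2) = n*(n + 1)*(n + 2)*(n + 4)*(n)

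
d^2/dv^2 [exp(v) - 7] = exp(v)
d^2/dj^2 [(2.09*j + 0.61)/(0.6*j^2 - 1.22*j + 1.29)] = ((4.3676 - 7.524*j)*(0.6*j^2 - 1.22*j + 1.29) + (1.2*j - 1.22)*(2.09*j + 0.61)*(2.4*j - 2.44))/(0.6*j^2 - 1.22*j + 1.29)^3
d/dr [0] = 0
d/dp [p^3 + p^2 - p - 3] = 3*p^2 + 2*p - 1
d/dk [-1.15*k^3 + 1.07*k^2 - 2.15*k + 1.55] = -3.45*k^2 + 2.14*k - 2.15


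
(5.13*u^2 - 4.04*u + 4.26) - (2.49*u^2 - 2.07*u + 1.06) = 2.64*u^2 - 1.97*u + 3.2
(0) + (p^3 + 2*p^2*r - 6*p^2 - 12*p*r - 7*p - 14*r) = p^3 + 2*p^2*r - 6*p^2 - 12*p*r - 7*p - 14*r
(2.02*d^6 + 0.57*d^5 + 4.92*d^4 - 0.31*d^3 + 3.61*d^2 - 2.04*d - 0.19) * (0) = 0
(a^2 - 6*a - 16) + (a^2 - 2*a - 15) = 2*a^2 - 8*a - 31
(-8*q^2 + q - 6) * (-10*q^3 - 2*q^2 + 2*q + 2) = 80*q^5 + 6*q^4 + 42*q^3 - 2*q^2 - 10*q - 12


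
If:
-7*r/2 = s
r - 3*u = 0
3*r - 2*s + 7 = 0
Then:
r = -7/10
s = 49/20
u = -7/30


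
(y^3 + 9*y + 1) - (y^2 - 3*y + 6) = y^3 - y^2 + 12*y - 5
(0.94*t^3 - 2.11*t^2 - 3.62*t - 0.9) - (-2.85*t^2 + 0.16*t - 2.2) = 0.94*t^3 + 0.74*t^2 - 3.78*t + 1.3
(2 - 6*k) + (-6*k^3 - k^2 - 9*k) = -6*k^3 - k^2 - 15*k + 2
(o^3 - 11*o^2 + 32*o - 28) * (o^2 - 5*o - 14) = o^5 - 16*o^4 + 73*o^3 - 34*o^2 - 308*o + 392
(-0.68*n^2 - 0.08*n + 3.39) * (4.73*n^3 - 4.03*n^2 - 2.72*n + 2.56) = -3.2164*n^5 + 2.362*n^4 + 18.2067*n^3 - 15.1849*n^2 - 9.4256*n + 8.6784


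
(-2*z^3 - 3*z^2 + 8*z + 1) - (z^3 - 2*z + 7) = -3*z^3 - 3*z^2 + 10*z - 6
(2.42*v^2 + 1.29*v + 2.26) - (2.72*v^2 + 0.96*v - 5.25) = -0.3*v^2 + 0.33*v + 7.51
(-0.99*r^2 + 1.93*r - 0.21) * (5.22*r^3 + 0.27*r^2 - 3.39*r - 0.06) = -5.1678*r^5 + 9.8073*r^4 + 2.781*r^3 - 6.54*r^2 + 0.5961*r + 0.0126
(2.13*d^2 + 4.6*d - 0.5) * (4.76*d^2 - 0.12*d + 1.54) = 10.1388*d^4 + 21.6404*d^3 + 0.3482*d^2 + 7.144*d - 0.77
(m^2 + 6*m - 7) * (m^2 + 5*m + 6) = m^4 + 11*m^3 + 29*m^2 + m - 42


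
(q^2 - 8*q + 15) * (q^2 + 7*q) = q^4 - q^3 - 41*q^2 + 105*q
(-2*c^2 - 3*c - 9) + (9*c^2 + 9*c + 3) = 7*c^2 + 6*c - 6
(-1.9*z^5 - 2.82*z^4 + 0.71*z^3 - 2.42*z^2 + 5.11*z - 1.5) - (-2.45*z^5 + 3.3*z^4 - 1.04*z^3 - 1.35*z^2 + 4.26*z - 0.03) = 0.55*z^5 - 6.12*z^4 + 1.75*z^3 - 1.07*z^2 + 0.850000000000001*z - 1.47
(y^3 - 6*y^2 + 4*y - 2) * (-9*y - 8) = -9*y^4 + 46*y^3 + 12*y^2 - 14*y + 16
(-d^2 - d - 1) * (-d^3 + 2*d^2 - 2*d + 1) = d^5 - d^4 + d^3 - d^2 + d - 1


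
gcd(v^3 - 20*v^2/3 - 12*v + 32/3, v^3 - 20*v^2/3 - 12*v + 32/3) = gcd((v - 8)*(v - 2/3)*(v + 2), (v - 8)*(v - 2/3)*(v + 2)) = v^3 - 20*v^2/3 - 12*v + 32/3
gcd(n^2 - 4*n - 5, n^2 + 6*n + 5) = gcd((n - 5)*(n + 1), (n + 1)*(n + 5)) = n + 1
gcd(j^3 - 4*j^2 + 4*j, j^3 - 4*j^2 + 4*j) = j^3 - 4*j^2 + 4*j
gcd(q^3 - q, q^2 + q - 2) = q - 1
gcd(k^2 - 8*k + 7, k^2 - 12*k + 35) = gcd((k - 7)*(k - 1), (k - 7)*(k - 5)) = k - 7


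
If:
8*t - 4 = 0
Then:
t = 1/2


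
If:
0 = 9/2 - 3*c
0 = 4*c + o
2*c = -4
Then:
No Solution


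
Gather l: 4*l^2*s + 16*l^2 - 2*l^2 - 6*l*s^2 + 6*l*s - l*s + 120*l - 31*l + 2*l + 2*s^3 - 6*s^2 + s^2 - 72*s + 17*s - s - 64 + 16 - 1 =l^2*(4*s + 14) + l*(-6*s^2 + 5*s + 91) + 2*s^3 - 5*s^2 - 56*s - 49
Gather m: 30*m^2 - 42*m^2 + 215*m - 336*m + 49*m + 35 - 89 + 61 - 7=-12*m^2 - 72*m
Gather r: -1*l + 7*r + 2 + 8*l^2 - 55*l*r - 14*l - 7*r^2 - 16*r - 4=8*l^2 - 15*l - 7*r^2 + r*(-55*l - 9) - 2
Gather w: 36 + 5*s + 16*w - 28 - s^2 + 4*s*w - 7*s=-s^2 - 2*s + w*(4*s + 16) + 8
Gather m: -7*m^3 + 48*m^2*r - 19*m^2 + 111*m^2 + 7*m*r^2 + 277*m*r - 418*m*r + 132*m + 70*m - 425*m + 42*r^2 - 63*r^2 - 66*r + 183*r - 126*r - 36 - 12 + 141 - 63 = -7*m^3 + m^2*(48*r + 92) + m*(7*r^2 - 141*r - 223) - 21*r^2 - 9*r + 30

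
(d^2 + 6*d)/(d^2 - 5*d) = (d + 6)/(d - 5)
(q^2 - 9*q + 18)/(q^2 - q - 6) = (q - 6)/(q + 2)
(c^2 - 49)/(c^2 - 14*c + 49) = (c + 7)/(c - 7)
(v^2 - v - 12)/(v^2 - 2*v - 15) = (v - 4)/(v - 5)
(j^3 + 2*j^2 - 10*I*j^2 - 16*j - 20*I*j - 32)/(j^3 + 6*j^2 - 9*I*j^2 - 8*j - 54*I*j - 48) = (j^2 + 2*j*(1 - I) - 4*I)/(j^2 + j*(6 - I) - 6*I)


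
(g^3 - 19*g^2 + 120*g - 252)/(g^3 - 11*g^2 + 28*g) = (g^2 - 12*g + 36)/(g*(g - 4))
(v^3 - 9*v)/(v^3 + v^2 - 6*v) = (v - 3)/(v - 2)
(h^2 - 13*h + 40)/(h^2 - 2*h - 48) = (h - 5)/(h + 6)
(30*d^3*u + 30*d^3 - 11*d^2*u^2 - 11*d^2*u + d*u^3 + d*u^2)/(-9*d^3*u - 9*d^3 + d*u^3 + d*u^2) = (30*d^2 - 11*d*u + u^2)/(-9*d^2 + u^2)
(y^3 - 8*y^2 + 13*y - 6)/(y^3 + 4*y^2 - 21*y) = (y^3 - 8*y^2 + 13*y - 6)/(y*(y^2 + 4*y - 21))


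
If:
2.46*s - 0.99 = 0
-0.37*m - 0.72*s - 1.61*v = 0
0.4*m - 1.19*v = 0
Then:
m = -0.32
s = 0.40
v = -0.11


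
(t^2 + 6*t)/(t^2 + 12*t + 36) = t/(t + 6)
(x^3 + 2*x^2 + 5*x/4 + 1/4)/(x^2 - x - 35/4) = (4*x^3 + 8*x^2 + 5*x + 1)/(4*x^2 - 4*x - 35)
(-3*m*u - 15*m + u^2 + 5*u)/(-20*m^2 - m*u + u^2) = (3*m*u + 15*m - u^2 - 5*u)/(20*m^2 + m*u - u^2)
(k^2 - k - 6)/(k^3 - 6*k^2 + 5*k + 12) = (k + 2)/(k^2 - 3*k - 4)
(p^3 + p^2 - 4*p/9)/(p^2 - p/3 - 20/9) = p*(3*p - 1)/(3*p - 5)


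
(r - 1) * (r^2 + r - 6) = r^3 - 7*r + 6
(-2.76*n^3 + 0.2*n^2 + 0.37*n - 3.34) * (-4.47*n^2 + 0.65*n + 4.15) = 12.3372*n^5 - 2.688*n^4 - 12.9779*n^3 + 16.0003*n^2 - 0.6355*n - 13.861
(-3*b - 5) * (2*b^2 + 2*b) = -6*b^3 - 16*b^2 - 10*b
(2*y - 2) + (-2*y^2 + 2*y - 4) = -2*y^2 + 4*y - 6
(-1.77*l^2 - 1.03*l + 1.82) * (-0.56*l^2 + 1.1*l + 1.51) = 0.9912*l^4 - 1.3702*l^3 - 4.8249*l^2 + 0.4467*l + 2.7482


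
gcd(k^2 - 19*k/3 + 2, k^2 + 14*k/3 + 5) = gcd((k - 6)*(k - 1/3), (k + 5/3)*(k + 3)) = 1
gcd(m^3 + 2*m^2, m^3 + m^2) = m^2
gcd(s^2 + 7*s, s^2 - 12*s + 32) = 1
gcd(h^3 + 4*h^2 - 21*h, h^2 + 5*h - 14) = h + 7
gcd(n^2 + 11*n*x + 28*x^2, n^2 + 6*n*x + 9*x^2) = 1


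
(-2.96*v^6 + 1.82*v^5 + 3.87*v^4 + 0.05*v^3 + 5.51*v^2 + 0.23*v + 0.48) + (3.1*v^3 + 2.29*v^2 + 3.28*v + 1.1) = -2.96*v^6 + 1.82*v^5 + 3.87*v^4 + 3.15*v^3 + 7.8*v^2 + 3.51*v + 1.58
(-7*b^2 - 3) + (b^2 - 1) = -6*b^2 - 4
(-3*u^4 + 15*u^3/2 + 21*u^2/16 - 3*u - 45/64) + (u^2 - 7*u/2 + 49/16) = -3*u^4 + 15*u^3/2 + 37*u^2/16 - 13*u/2 + 151/64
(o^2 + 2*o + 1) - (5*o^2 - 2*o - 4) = -4*o^2 + 4*o + 5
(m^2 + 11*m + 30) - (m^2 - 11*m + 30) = 22*m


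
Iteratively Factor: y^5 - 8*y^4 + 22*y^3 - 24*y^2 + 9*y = (y - 3)*(y^4 - 5*y^3 + 7*y^2 - 3*y) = (y - 3)*(y - 1)*(y^3 - 4*y^2 + 3*y) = y*(y - 3)*(y - 1)*(y^2 - 4*y + 3) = y*(y - 3)*(y - 1)^2*(y - 3)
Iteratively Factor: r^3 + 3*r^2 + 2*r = (r)*(r^2 + 3*r + 2) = r*(r + 1)*(r + 2)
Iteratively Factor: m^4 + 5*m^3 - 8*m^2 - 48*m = (m + 4)*(m^3 + m^2 - 12*m) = (m - 3)*(m + 4)*(m^2 + 4*m) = m*(m - 3)*(m + 4)*(m + 4)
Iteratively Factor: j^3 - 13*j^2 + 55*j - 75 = (j - 5)*(j^2 - 8*j + 15) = (j - 5)^2*(j - 3)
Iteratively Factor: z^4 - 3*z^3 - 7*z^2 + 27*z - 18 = (z - 2)*(z^3 - z^2 - 9*z + 9) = (z - 2)*(z - 1)*(z^2 - 9) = (z - 3)*(z - 2)*(z - 1)*(z + 3)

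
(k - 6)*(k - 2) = k^2 - 8*k + 12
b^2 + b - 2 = (b - 1)*(b + 2)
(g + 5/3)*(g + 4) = g^2 + 17*g/3 + 20/3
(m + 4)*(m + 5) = m^2 + 9*m + 20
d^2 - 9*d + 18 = (d - 6)*(d - 3)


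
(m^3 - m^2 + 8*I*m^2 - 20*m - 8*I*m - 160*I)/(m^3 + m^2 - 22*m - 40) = (m + 8*I)/(m + 2)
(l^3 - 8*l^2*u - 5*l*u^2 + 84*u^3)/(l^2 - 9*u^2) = (-l^2 + 11*l*u - 28*u^2)/(-l + 3*u)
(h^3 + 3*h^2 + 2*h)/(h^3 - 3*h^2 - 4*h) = (h + 2)/(h - 4)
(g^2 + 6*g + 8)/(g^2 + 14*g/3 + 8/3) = 3*(g + 2)/(3*g + 2)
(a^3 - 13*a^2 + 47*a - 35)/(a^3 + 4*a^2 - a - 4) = (a^2 - 12*a + 35)/(a^2 + 5*a + 4)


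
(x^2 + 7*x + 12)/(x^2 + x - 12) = (x + 3)/(x - 3)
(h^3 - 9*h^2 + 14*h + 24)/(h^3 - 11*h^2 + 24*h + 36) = (h - 4)/(h - 6)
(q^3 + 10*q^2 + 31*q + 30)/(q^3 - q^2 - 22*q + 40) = (q^2 + 5*q + 6)/(q^2 - 6*q + 8)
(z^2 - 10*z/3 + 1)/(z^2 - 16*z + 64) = (z^2 - 10*z/3 + 1)/(z^2 - 16*z + 64)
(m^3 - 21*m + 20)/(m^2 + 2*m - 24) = (m^2 + 4*m - 5)/(m + 6)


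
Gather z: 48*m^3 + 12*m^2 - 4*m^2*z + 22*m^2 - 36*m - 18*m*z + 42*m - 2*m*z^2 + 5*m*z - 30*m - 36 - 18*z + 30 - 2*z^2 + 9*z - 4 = 48*m^3 + 34*m^2 - 24*m + z^2*(-2*m - 2) + z*(-4*m^2 - 13*m - 9) - 10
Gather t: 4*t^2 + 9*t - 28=4*t^2 + 9*t - 28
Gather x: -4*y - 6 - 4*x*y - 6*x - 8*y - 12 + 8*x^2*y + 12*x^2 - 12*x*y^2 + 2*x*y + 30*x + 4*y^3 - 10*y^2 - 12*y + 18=x^2*(8*y + 12) + x*(-12*y^2 - 2*y + 24) + 4*y^3 - 10*y^2 - 24*y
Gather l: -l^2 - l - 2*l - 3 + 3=-l^2 - 3*l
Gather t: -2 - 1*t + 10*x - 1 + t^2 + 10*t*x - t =t^2 + t*(10*x - 2) + 10*x - 3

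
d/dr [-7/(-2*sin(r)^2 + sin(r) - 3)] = 7*(1 - 4*sin(r))*cos(r)/(-sin(r) - cos(2*r) + 4)^2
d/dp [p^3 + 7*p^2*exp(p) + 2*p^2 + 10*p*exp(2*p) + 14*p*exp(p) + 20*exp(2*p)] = 7*p^2*exp(p) + 3*p^2 + 20*p*exp(2*p) + 28*p*exp(p) + 4*p + 50*exp(2*p) + 14*exp(p)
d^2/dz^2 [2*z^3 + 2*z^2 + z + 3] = 12*z + 4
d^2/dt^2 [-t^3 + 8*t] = -6*t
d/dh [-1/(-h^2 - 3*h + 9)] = (-2*h - 3)/(h^2 + 3*h - 9)^2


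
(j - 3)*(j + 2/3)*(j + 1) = j^3 - 4*j^2/3 - 13*j/3 - 2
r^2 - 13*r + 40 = (r - 8)*(r - 5)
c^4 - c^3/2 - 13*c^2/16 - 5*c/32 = c*(c - 5/4)*(c + 1/4)*(c + 1/2)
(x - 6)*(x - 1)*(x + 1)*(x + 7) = x^4 + x^3 - 43*x^2 - x + 42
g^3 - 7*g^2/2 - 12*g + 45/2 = (g - 5)*(g - 3/2)*(g + 3)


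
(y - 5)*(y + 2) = y^2 - 3*y - 10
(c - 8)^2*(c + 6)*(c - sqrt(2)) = c^4 - 10*c^3 - sqrt(2)*c^3 - 32*c^2 + 10*sqrt(2)*c^2 + 32*sqrt(2)*c + 384*c - 384*sqrt(2)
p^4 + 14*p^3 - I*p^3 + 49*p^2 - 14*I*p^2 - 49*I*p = p*(p + 7)^2*(p - I)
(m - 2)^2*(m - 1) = m^3 - 5*m^2 + 8*m - 4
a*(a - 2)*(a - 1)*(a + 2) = a^4 - a^3 - 4*a^2 + 4*a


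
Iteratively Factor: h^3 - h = (h + 1)*(h^2 - h) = h*(h + 1)*(h - 1)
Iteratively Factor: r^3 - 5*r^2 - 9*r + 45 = (r - 3)*(r^2 - 2*r - 15) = (r - 5)*(r - 3)*(r + 3)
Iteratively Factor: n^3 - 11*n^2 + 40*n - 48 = (n - 3)*(n^2 - 8*n + 16) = (n - 4)*(n - 3)*(n - 4)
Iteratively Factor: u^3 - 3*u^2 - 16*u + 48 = (u - 4)*(u^2 + u - 12) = (u - 4)*(u + 4)*(u - 3)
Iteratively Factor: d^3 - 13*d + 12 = (d - 3)*(d^2 + 3*d - 4) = (d - 3)*(d + 4)*(d - 1)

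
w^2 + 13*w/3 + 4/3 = (w + 1/3)*(w + 4)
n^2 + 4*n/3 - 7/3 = (n - 1)*(n + 7/3)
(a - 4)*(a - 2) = a^2 - 6*a + 8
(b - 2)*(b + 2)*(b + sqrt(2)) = b^3 + sqrt(2)*b^2 - 4*b - 4*sqrt(2)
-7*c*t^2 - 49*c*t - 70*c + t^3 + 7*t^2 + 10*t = (-7*c + t)*(t + 2)*(t + 5)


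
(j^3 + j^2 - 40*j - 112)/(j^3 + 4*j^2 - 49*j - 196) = (j + 4)/(j + 7)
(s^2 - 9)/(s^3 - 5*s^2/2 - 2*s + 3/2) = 2*(s + 3)/(2*s^2 + s - 1)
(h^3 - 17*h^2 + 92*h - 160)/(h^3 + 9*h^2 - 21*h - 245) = (h^2 - 12*h + 32)/(h^2 + 14*h + 49)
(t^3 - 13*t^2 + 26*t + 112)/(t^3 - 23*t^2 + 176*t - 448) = (t + 2)/(t - 8)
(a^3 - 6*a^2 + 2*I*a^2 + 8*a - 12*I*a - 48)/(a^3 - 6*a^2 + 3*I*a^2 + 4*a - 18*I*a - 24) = (a - 2*I)/(a - I)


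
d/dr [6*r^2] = 12*r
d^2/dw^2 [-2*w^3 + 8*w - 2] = -12*w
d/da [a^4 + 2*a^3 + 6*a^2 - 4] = 2*a*(2*a^2 + 3*a + 6)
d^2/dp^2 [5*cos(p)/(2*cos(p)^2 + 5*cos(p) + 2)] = (-20*sin(p)^2*cos(p) + 50*sin(p)^2 - 120*cos(p) - 150)*sin(p)^2/((cos(p) + 2)^3*(2*cos(p) + 1)^3)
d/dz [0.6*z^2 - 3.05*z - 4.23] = 1.2*z - 3.05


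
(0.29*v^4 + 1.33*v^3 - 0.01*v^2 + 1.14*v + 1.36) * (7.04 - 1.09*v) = -0.3161*v^5 + 0.5919*v^4 + 9.3741*v^3 - 1.313*v^2 + 6.5432*v + 9.5744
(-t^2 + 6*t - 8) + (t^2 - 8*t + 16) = 8 - 2*t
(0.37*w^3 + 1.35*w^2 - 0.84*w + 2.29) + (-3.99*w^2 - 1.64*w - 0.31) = 0.37*w^3 - 2.64*w^2 - 2.48*w + 1.98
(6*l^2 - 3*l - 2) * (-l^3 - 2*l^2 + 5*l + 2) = -6*l^5 - 9*l^4 + 38*l^3 + l^2 - 16*l - 4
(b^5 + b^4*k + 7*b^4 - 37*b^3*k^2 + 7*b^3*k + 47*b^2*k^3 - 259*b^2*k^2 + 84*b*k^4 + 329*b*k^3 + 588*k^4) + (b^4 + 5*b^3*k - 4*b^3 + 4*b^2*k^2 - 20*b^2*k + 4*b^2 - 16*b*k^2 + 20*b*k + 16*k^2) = b^5 + b^4*k + 8*b^4 - 37*b^3*k^2 + 12*b^3*k - 4*b^3 + 47*b^2*k^3 - 255*b^2*k^2 - 20*b^2*k + 4*b^2 + 84*b*k^4 + 329*b*k^3 - 16*b*k^2 + 20*b*k + 588*k^4 + 16*k^2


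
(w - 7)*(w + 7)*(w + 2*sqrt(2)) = w^3 + 2*sqrt(2)*w^2 - 49*w - 98*sqrt(2)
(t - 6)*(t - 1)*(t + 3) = t^3 - 4*t^2 - 15*t + 18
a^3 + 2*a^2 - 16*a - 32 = (a - 4)*(a + 2)*(a + 4)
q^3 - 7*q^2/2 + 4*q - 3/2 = (q - 3/2)*(q - 1)^2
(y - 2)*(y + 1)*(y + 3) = y^3 + 2*y^2 - 5*y - 6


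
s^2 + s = s*(s + 1)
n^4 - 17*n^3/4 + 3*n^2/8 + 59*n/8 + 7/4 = (n - 7/2)*(n - 2)*(n + 1/4)*(n + 1)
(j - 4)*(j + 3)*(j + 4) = j^3 + 3*j^2 - 16*j - 48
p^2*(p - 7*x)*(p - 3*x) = p^4 - 10*p^3*x + 21*p^2*x^2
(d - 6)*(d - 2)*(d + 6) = d^3 - 2*d^2 - 36*d + 72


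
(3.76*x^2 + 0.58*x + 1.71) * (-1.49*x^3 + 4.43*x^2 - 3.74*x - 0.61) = -5.6024*x^5 + 15.7926*x^4 - 14.0409*x^3 + 3.1125*x^2 - 6.7492*x - 1.0431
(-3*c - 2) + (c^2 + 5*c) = c^2 + 2*c - 2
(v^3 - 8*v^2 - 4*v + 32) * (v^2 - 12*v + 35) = v^5 - 20*v^4 + 127*v^3 - 200*v^2 - 524*v + 1120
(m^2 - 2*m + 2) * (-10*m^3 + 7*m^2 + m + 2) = -10*m^5 + 27*m^4 - 33*m^3 + 14*m^2 - 2*m + 4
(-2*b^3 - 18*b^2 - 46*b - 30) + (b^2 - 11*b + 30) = -2*b^3 - 17*b^2 - 57*b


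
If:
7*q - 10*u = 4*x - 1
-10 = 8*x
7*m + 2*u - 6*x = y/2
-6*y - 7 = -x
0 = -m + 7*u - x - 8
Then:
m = -1133/816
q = 677/2856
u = 625/816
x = -5/4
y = -11/8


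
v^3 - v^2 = v^2*(v - 1)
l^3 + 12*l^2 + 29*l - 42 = (l - 1)*(l + 6)*(l + 7)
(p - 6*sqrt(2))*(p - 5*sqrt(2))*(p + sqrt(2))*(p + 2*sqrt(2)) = p^4 - 8*sqrt(2)*p^3 - 2*p^2 + 136*sqrt(2)*p + 240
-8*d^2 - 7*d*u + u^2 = (-8*d + u)*(d + u)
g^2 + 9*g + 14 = (g + 2)*(g + 7)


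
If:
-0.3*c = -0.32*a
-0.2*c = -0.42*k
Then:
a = 1.96875*k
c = 2.1*k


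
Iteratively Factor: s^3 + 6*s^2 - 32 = (s + 4)*(s^2 + 2*s - 8) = (s + 4)^2*(s - 2)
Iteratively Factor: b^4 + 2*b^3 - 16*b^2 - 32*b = (b - 4)*(b^3 + 6*b^2 + 8*b) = b*(b - 4)*(b^2 + 6*b + 8) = b*(b - 4)*(b + 4)*(b + 2)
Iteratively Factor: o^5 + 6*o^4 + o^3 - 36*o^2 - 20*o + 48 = (o + 4)*(o^4 + 2*o^3 - 7*o^2 - 8*o + 12) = (o - 2)*(o + 4)*(o^3 + 4*o^2 + o - 6) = (o - 2)*(o + 2)*(o + 4)*(o^2 + 2*o - 3) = (o - 2)*(o - 1)*(o + 2)*(o + 4)*(o + 3)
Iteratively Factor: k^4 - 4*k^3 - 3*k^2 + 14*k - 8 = (k - 1)*(k^3 - 3*k^2 - 6*k + 8) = (k - 1)*(k + 2)*(k^2 - 5*k + 4) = (k - 1)^2*(k + 2)*(k - 4)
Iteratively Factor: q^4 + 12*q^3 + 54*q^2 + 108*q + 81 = (q + 3)*(q^3 + 9*q^2 + 27*q + 27) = (q + 3)^2*(q^2 + 6*q + 9) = (q + 3)^3*(q + 3)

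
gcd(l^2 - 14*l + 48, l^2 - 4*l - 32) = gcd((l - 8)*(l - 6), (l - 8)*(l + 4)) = l - 8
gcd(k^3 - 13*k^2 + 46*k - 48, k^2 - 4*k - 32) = k - 8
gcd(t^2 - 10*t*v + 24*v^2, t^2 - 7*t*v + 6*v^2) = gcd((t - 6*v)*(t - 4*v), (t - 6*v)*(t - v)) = t - 6*v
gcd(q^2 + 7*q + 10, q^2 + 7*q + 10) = q^2 + 7*q + 10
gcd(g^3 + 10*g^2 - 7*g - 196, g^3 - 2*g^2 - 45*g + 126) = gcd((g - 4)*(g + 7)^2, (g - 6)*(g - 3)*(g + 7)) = g + 7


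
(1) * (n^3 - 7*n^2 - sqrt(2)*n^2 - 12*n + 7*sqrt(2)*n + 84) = n^3 - 7*n^2 - sqrt(2)*n^2 - 12*n + 7*sqrt(2)*n + 84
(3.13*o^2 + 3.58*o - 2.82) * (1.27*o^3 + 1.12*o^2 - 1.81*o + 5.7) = 3.9751*o^5 + 8.0522*o^4 - 5.2371*o^3 + 8.2028*o^2 + 25.5102*o - 16.074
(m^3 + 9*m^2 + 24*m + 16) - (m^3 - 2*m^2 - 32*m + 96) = 11*m^2 + 56*m - 80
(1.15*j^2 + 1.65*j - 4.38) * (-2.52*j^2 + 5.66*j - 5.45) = -2.898*j^4 + 2.351*j^3 + 14.1091*j^2 - 33.7833*j + 23.871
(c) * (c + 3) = c^2 + 3*c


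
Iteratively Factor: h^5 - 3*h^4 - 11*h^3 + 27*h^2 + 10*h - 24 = (h - 4)*(h^4 + h^3 - 7*h^2 - h + 6) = (h - 4)*(h + 3)*(h^3 - 2*h^2 - h + 2) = (h - 4)*(h - 1)*(h + 3)*(h^2 - h - 2) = (h - 4)*(h - 2)*(h - 1)*(h + 3)*(h + 1)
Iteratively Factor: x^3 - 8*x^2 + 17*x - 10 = (x - 1)*(x^2 - 7*x + 10) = (x - 2)*(x - 1)*(x - 5)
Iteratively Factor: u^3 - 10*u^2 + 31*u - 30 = (u - 5)*(u^2 - 5*u + 6) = (u - 5)*(u - 2)*(u - 3)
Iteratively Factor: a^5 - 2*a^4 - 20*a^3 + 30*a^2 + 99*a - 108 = (a + 3)*(a^4 - 5*a^3 - 5*a^2 + 45*a - 36) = (a + 3)^2*(a^3 - 8*a^2 + 19*a - 12) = (a - 3)*(a + 3)^2*(a^2 - 5*a + 4) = (a - 4)*(a - 3)*(a + 3)^2*(a - 1)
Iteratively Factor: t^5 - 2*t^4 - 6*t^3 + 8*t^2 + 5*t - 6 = (t - 1)*(t^4 - t^3 - 7*t^2 + t + 6) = (t - 1)*(t + 1)*(t^3 - 2*t^2 - 5*t + 6) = (t - 1)*(t + 1)*(t + 2)*(t^2 - 4*t + 3) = (t - 3)*(t - 1)*(t + 1)*(t + 2)*(t - 1)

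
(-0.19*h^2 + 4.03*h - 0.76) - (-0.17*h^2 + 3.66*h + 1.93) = -0.02*h^2 + 0.37*h - 2.69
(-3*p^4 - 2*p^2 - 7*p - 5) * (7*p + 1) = -21*p^5 - 3*p^4 - 14*p^3 - 51*p^2 - 42*p - 5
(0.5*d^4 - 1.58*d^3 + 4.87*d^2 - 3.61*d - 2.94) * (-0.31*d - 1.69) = -0.155*d^5 - 0.3552*d^4 + 1.1605*d^3 - 7.1112*d^2 + 7.0123*d + 4.9686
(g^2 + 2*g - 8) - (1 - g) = g^2 + 3*g - 9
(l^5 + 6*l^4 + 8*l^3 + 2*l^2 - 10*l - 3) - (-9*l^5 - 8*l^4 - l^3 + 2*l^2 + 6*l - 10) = 10*l^5 + 14*l^4 + 9*l^3 - 16*l + 7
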